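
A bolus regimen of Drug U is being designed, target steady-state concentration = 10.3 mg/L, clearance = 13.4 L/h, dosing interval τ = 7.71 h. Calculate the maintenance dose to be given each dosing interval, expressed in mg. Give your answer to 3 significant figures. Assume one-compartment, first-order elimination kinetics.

At steady state, Dose/τ = Css × CL.
Dose = Css × CL × τ = 10.3 × 13.40 × 7.71 = 1064 mg

1060 mg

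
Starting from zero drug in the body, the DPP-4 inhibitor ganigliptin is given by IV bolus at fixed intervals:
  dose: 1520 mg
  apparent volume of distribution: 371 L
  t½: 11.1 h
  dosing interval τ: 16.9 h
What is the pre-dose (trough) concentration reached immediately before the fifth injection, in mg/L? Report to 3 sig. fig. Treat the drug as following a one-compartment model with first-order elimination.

C₀ per dose = Dose / Vd = 1520 / 371 = 4.097 mg/L
k = ln2 / t½ = 0.693147 / 11.1 = 0.06245 h⁻¹
Fraction remaining after one interval: r = e^(−kτ) = e^(−0.06245 × 16.9) = 0.3481
Before dose 5, 4 doses have been given (aged 1τ, 2τ, 3τ, 4τ).
C_trough = C₀ × (r + r² + … + r^4) = C₀ × r(1−r^4)/(1−r)
        = 4.097 × 0.3481 × (1 − 0.01468) / (1 − 0.3481) = 2.156 mg/L

2.16 mg/L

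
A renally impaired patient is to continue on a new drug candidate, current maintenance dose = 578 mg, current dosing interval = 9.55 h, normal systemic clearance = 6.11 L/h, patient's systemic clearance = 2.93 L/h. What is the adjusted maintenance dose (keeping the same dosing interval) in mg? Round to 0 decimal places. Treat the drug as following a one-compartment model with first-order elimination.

277 mg

To keep the same average steady-state level, dosing rate must scale with clearance.
CL ratio = 2.93 / 6.11 = 0.4795
New dose (same interval) = 578 × 0.4795 = 277.2 mg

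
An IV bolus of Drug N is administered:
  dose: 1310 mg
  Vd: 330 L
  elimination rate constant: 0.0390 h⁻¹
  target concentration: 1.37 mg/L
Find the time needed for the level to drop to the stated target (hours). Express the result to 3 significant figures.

C₀ = Dose / Vd = 1310 / 330 = 3.970 mg/L
t = ln(C₀ / C) / k = ln(3.970 / 1.37) / 0.03900
  = ln(2.898) / 0.03900 = 1.064 / 0.03900 = 27.28 h

27.3 h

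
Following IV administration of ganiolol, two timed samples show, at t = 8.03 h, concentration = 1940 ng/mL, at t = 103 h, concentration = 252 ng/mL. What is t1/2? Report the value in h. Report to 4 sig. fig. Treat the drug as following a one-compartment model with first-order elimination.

k = ln(C₁/C₂) / (t₂ − t₁) = ln(1940/252) / (103 − 8.03)
  = 2.041 / 94.97 = 0.02149 h⁻¹
t½ = ln2 / k = 0.693147 / 0.02149 = 32.25 h

32.25 h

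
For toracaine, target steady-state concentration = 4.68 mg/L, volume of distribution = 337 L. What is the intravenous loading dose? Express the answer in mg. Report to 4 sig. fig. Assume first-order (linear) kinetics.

1577 mg

LD = Css × Vd = 4.68 × 337 = 1577 mg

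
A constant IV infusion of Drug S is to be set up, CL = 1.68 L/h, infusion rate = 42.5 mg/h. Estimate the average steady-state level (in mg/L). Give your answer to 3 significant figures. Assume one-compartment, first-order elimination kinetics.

At steady state Css = R₀ / CL = 42.5 / 1.680 = 25.30 mg/L

25.3 mg/L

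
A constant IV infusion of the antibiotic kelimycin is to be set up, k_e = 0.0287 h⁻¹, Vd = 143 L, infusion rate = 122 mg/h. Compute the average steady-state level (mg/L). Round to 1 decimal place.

CL = k × Vd = 0.02870 × 143 = 4.104 L/h
At steady state Css = R₀ / CL = 122 / 4.104 = 29.73 mg/L

29.7 mg/L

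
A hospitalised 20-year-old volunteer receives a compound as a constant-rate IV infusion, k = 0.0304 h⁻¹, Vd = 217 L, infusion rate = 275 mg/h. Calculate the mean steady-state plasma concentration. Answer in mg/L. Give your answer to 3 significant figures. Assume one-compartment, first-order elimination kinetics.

CL = k × Vd = 0.03040 × 217 = 6.597 L/h
At steady state Css = R₀ / CL = 275 / 6.597 = 41.69 mg/L

41.7 mg/L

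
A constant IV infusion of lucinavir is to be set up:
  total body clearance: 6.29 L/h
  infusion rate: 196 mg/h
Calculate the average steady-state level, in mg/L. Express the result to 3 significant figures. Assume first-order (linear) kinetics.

At steady state Css = R₀ / CL = 196 / 6.290 = 31.16 mg/L

31.2 mg/L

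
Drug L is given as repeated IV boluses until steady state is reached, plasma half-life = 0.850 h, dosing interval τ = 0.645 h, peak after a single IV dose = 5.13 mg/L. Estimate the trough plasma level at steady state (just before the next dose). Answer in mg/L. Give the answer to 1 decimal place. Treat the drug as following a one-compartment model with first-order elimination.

k = ln2 / t½ = 0.693147 / 0.850 = 0.8155 h⁻¹
e^(−kτ) = e^(−0.8155 × 0.645) = 0.5910
Accumulation ratio R = 1 / (1 − e^(−kτ)) = 1 / (1 − 0.5910) = 2.445
Steady-state trough = C₀ × R × e^(−kτ) = 5.13 × 2.445 × 0.5910 = 7.413 mg/L

7.4 mg/L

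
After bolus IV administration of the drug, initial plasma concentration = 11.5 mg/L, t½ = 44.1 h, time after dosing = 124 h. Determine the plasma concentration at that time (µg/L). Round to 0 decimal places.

k = ln2 / t½ = 0.693147 / 44.1 = 0.01572 h⁻¹
C = C₀ · e^(−k·t) = 11.50 × e^(−0.01572 × 124)
  = 11.50 × 0.1424 = 1.638 mg/L
Convert: 1.638 mg/L × 1000 = 1638 µg/L

1638 µg/L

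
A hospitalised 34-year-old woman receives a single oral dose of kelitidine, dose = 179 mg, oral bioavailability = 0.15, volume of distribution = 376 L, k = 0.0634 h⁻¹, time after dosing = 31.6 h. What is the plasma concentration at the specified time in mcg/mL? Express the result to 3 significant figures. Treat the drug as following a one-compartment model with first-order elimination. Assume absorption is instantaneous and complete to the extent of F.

Amount reaching circulation = F × Dose = 0.15 × 179.0 = 26.85 mg
C₀ = F·Dose / Vd = 26.85 / 376 = 0.07141 mg/L
C = C₀ · e^(−k·t) = 0.07141 × e^(−0.06340 × 31.6)
  = 0.07141 × 0.1349 = 0.009633 mg/L
(0.009633 mg/L = 0.009633 mcg/mL)

0.00963 mcg/mL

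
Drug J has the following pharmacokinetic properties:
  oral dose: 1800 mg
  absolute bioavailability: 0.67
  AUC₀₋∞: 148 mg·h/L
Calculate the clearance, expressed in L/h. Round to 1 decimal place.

8.1 L/h

CL = F·Dose / AUC = 0.67 × 1800 / 148 = 8.149 L/h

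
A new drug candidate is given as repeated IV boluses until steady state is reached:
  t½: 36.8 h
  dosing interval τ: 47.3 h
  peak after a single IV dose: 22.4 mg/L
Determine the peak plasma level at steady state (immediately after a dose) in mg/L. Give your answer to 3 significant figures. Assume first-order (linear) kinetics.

k = ln2 / t½ = 0.693147 / 36.8 = 0.01884 h⁻¹
e^(−kτ) = e^(−0.01884 × 47.3) = 0.4102
Accumulation ratio R = 1 / (1 − e^(−kτ)) = 1 / (1 − 0.4102) = 1.695
Steady-state peak = C₀ × R = 22.4 × 1.695 = 37.97 mg/L

38.0 mg/L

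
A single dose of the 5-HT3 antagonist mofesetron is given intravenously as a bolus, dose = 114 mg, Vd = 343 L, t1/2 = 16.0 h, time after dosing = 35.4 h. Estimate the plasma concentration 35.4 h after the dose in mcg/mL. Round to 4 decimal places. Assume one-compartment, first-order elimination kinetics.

C₀ = Dose / Vd = 114.0 / 343 = 0.3324 mg/L
k = ln2 / t½ = 0.693147 / 16.0 = 0.04332 h⁻¹
C = C₀ · e^(−k·t) = 0.3324 × e^(−0.04332 × 35.4)
  = 0.3324 × 0.2158 = 0.07173 mg/L
(0.07173 mg/L = 0.07173 mcg/mL)

0.0717 mcg/mL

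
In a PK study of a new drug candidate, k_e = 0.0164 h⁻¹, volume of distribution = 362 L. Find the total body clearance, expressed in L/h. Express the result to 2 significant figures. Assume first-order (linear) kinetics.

5.9 L/h

CL = k × Vd = 0.0164 × 362 = 5.937 L/h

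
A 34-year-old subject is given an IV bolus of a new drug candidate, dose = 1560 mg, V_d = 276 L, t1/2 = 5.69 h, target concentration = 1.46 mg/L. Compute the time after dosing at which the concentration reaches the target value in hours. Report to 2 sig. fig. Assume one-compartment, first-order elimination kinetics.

C₀ = Dose / Vd = 1560 / 276 = 5.652 mg/L
k = ln2 / t½ = 0.693147 / 5.69 = 0.1218 h⁻¹
t = ln(C₀ / C) / k = ln(5.652 / 1.46) / 0.1218
  = ln(3.871) / 0.1218 = 1.354 / 0.1218 = 11.12 h

11 h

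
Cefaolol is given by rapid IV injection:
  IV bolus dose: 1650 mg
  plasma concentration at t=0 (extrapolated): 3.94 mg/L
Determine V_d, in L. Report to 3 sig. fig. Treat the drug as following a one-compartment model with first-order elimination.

419 L

Vd = Dose / C₀ = 1650 / 3.94 = 418.8 L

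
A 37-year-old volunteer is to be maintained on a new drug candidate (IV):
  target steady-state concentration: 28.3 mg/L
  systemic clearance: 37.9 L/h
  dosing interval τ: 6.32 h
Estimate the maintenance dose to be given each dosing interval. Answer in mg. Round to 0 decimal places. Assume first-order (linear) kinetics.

At steady state, Dose/τ = Css × CL.
Dose = Css × CL × τ = 28.3 × 37.90 × 6.32 = 6779 mg

6779 mg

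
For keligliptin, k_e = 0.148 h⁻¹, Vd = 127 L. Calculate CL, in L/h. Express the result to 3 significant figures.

18.8 L/h

CL = k × Vd = 0.148 × 127 = 18.80 L/h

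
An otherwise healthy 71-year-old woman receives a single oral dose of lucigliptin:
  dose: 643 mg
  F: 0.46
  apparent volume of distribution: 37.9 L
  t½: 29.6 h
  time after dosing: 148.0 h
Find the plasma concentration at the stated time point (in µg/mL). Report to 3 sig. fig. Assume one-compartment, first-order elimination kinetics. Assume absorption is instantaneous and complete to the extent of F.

0.244 µg/mL

Amount reaching circulation = F × Dose = 0.46 × 643.0 = 295.8 mg
C₀ = F·Dose / Vd = 295.8 / 37.9 = 7.805 mg/L
k = ln2 / t½ = 0.693147 / 29.6 = 0.02342 h⁻¹
t / t½ = 148.0 / 29.6 = 5 half-lives
C = C₀ × (1/2)^5 = 7.805 × 0.03125 = 0.2439 mg/L
(0.2439 mg/L = 0.2439 µg/mL)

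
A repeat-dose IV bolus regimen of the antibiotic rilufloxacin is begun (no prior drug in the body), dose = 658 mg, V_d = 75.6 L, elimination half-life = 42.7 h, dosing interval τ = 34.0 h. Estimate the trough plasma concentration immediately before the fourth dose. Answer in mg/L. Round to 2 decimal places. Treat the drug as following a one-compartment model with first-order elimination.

C₀ per dose = Dose / Vd = 658 / 75.6 = 8.704 mg/L
k = ln2 / t½ = 0.693147 / 42.7 = 0.01623 h⁻¹
Fraction remaining after one interval: r = e^(−kτ) = e^(−0.01623 × 34.0) = 0.5759
Before dose 4, 3 doses have been given (aged 1τ, 2τ, 3τ).
C_trough = C₀ × (r + r² + … + r^3) = C₀ × r(1−r^3)/(1−r)
        = 8.704 × 0.5759 × (1 − 0.1910) / (1 − 0.5759) = 9.562 mg/L

9.56 mg/L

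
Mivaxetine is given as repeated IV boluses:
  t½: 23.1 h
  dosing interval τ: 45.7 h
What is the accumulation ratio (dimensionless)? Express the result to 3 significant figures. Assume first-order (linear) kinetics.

1.34

k = ln2 / t½ = 0.693147 / 23.1 = 0.03001 h⁻¹
e^(−kτ) = e^(−0.03001 × 45.7) = 0.2537
Accumulation ratio R = 1 / (1 − e^(−kτ)) = 1 / (1 − 0.2537) = 1.340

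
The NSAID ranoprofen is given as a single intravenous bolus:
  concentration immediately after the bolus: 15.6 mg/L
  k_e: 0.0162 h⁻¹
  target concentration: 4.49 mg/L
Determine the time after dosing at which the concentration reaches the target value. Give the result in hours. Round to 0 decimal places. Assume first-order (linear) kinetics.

77 h

t = ln(C₀ / C) / k = ln(15.60 / 4.49) / 0.01620
  = ln(3.474) / 0.01620 = 1.245 / 0.01620 = 76.85 h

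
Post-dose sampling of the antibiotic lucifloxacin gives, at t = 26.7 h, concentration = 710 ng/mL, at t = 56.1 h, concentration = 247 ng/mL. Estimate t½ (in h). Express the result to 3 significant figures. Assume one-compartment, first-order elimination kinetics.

k = ln(C₁/C₂) / (t₂ − t₁) = ln(710/247) / (56.1 − 26.7)
  = 1.056 / 29.40 = 0.03592 h⁻¹
t½ = ln2 / k = 0.693147 / 0.03592 = 19.30 h

19.3 h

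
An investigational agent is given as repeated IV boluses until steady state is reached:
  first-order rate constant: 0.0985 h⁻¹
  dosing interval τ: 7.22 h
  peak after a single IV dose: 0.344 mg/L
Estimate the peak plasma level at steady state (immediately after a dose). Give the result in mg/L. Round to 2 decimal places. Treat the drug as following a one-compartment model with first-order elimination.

0.68 mg/L

e^(−kτ) = e^(−0.09850 × 7.22) = 0.4911
Accumulation ratio R = 1 / (1 − e^(−kτ)) = 1 / (1 − 0.4911) = 1.965
Steady-state peak = C₀ × R = 0.344 × 1.965 = 0.6760 mg/L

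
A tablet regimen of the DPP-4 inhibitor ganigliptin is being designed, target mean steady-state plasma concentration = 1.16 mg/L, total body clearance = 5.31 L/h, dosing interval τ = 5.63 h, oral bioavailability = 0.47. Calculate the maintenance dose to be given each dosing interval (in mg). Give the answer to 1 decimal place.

At steady state, F × (Dose/τ) = Css × CL.
Dose = Css × CL × τ / F = 1.16 × 5.310 × 5.63 / 0.47 = 73.78 mg

73.8 mg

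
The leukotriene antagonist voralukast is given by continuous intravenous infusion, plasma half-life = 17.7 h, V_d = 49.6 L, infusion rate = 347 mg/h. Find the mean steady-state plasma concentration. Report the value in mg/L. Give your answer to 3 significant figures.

179 mg/L

k = ln2 / t½ = 0.693147 / 17.7 = 0.03916 h⁻¹
CL = k × Vd = 0.03916 × 49.6 = 1.942 L/h
At steady state Css = R₀ / CL = 347 / 1.942 = 178.7 mg/L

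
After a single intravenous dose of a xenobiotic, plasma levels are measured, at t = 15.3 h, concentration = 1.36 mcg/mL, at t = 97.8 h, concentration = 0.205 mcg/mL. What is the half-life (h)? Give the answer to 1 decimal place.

k = ln(C₁/C₂) / (t₂ − t₁) = ln(1.36/0.205) / (97.8 − 15.3)
  = 1.892 / 82.50 = 0.02293 h⁻¹
t½ = ln2 / k = 0.693147 / 0.02293 = 30.23 h

30.2 h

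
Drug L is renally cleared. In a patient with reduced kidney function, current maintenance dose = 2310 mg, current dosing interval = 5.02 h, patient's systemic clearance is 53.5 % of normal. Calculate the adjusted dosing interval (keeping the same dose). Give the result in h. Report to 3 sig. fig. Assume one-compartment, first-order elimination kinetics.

9.38 h

To keep the same average steady-state level, dosing rate must scale with clearance.
CL ratio = 53.5 / 100 = 0.5350
New interval (same dose) = 5.02 / 0.5350 = 9.383 h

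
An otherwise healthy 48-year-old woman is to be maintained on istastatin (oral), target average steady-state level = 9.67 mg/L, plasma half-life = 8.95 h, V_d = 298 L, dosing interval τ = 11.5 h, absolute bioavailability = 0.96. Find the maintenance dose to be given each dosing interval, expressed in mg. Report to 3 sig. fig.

2670 mg

k = ln2 / t½ = 0.693147 / 8.95 = 0.07745 h⁻¹
CL = k × Vd = 0.07745 × 298 = 23.08 L/h
At steady state, F × (Dose/τ) = Css × CL.
Dose = Css × CL × τ / F = 9.67 × 23.08 × 11.5 / 0.96 = 2674 mg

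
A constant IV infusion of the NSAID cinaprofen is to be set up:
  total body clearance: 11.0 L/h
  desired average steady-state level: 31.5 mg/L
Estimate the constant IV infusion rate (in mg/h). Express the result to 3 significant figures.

347 mg/h

At steady state, infusion rate R₀ = Css × CL = 31.5 × 11.00 = 346.5 mg/h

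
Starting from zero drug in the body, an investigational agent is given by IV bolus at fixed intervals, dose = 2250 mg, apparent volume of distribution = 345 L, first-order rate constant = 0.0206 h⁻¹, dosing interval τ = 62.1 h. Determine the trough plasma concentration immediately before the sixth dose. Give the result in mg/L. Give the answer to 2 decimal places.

2.51 mg/L

C₀ per dose = Dose / Vd = 2250 / 345 = 6.522 mg/L
Fraction remaining after one interval: r = e^(−kτ) = e^(−0.02060 × 62.1) = 0.2782
Before dose 6, 5 doses have been given (aged 1τ, 2τ, 3τ, 4τ, 5τ).
C_trough = C₀ × (r + r² + … + r^5) = C₀ × r(1−r^5)/(1−r)
        = 6.522 × 0.2782 × (1 − 0.001666) / (1 − 0.2782) = 2.510 mg/L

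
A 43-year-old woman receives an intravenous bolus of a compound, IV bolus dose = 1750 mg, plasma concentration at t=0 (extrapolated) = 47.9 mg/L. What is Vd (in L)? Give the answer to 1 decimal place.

Vd = Dose / C₀ = 1750 / 47.9 = 36.53 L

36.5 L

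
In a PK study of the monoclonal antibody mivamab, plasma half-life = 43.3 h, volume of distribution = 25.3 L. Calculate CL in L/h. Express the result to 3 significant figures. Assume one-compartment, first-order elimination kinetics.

k = ln2 / t½ = 0.693147 / 43.3 = 0.01601 h⁻¹
CL = k × Vd = 0.01601 × 25.3 = 0.4051 L/h

0.405 L/h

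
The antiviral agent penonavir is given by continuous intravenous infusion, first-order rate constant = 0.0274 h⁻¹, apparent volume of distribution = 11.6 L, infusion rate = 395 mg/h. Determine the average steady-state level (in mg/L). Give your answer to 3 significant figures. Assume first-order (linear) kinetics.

1240 mg/L

CL = k × Vd = 0.02740 × 11.6 = 0.3178 L/h
At steady state Css = R₀ / CL = 395 / 0.3178 = 1243 mg/L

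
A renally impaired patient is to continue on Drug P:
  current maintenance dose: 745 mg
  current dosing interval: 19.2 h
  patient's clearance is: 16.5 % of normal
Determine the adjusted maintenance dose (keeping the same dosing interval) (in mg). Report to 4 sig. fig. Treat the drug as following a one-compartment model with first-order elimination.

122.9 mg

To keep the same average steady-state level, dosing rate must scale with clearance.
CL ratio = 16.5 / 100 = 0.1650
New dose (same interval) = 745 × 0.1650 = 122.9 mg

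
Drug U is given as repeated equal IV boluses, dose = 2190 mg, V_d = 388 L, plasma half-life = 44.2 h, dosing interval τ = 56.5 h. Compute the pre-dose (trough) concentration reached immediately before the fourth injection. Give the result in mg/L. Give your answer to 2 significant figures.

C₀ per dose = Dose / Vd = 2190 / 388 = 5.644 mg/L
k = ln2 / t½ = 0.693147 / 44.2 = 0.01568 h⁻¹
Fraction remaining after one interval: r = e^(−kτ) = e^(−0.01568 × 56.5) = 0.4123
Before dose 4, 3 doses have been given (aged 1τ, 2τ, 3τ).
C_trough = C₀ × (r + r² + … + r^3) = C₀ × r(1−r^3)/(1−r)
        = 5.644 × 0.4123 × (1 − 0.07009) / (1 − 0.4123) = 3.682 mg/L

3.7 mg/L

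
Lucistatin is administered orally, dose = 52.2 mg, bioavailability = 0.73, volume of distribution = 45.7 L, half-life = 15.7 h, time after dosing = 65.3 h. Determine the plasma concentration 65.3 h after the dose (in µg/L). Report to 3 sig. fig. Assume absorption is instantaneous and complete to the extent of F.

Amount reaching circulation = F × Dose = 0.73 × 52.20 = 38.11 mg
C₀ = F·Dose / Vd = 38.11 / 45.7 = 0.8339 mg/L
k = ln2 / t½ = 0.693147 / 15.7 = 0.04415 h⁻¹
C = C₀ · e^(−k·t) = 0.8339 × e^(−0.04415 × 65.3)
  = 0.8339 × 0.05597 = 0.04667 mg/L
Convert: 0.04667 mg/L × 1000 = 46.67 µg/L

46.7 µg/L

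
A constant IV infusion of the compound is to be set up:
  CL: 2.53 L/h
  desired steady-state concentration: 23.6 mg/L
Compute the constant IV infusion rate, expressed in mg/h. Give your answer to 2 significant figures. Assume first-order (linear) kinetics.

60 mg/h

At steady state, infusion rate R₀ = Css × CL = 23.6 × 2.530 = 59.71 mg/h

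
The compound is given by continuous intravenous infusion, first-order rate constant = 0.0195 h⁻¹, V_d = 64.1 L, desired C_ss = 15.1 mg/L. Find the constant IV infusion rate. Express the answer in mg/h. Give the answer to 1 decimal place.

18.9 mg/h

CL = k × Vd = 0.01950 × 64.1 = 1.250 L/h
At steady state, infusion rate R₀ = Css × CL = 15.1 × 1.250 = 18.88 mg/h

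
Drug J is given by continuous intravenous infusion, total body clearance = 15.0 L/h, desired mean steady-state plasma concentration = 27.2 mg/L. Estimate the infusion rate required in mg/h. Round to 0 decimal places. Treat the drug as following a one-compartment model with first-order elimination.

At steady state, infusion rate R₀ = Css × CL = 27.2 × 15.00 = 408.0 mg/h

408 mg/h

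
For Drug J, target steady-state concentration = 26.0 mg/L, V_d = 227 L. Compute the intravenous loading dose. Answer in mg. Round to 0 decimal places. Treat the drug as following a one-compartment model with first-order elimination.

5902 mg

LD = Css × Vd = 26.0 × 227 = 5902 mg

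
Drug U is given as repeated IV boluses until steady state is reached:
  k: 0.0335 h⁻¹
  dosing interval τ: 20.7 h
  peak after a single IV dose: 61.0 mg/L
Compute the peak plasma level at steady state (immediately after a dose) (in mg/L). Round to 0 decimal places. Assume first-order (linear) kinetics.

122 mg/L

e^(−kτ) = e^(−0.03350 × 20.7) = 0.4998
Accumulation ratio R = 1 / (1 − e^(−kτ)) = 1 / (1 − 0.4998) = 1.999
Steady-state peak = C₀ × R = 61.0 × 1.999 = 121.9 mg/L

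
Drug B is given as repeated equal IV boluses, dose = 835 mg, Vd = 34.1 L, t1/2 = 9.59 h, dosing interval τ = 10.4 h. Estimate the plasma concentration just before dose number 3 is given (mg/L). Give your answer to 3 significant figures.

C₀ per dose = Dose / Vd = 835 / 34.1 = 24.49 mg/L
k = ln2 / t½ = 0.693147 / 9.59 = 0.07228 h⁻¹
Fraction remaining after one interval: r = e^(−kτ) = e^(−0.07228 × 10.4) = 0.4716
Before dose 3, 2 doses have been given (aged 1τ, 2τ).
C_trough = C₀ × (r + r²) = 24.49 × (0.4716 + 0.2224) = 17.00 mg/L

17.0 mg/L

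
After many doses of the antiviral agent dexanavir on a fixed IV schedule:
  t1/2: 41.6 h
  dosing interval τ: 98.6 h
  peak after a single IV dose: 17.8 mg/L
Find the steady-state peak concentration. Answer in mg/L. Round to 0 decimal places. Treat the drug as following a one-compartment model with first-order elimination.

22 mg/L

k = ln2 / t½ = 0.693147 / 41.6 = 0.01666 h⁻¹
e^(−kτ) = e^(−0.01666 × 98.6) = 0.1935
Accumulation ratio R = 1 / (1 − e^(−kτ)) = 1 / (1 − 0.1935) = 1.240
Steady-state peak = C₀ × R = 17.8 × 1.240 = 22.07 mg/L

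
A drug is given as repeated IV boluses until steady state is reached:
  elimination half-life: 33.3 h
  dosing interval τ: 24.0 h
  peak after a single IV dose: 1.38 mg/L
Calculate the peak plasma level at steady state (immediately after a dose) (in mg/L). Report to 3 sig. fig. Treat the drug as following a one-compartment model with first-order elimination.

3.51 mg/L

k = ln2 / t½ = 0.693147 / 33.3 = 0.02082 h⁻¹
e^(−kτ) = e^(−0.02082 × 24.0) = 0.6067
Accumulation ratio R = 1 / (1 − e^(−kτ)) = 1 / (1 − 0.6067) = 2.543
Steady-state peak = C₀ × R = 1.38 × 2.543 = 3.509 mg/L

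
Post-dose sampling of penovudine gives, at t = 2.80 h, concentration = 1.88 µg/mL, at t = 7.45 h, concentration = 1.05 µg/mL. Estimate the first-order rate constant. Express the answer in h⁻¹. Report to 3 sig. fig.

k = ln(C₁/C₂) / (t₂ − t₁) = ln(1.88/1.05) / (7.45 − 2.80)
  = 0.5825 / 4.650 = 0.1253 h⁻¹

0.125 h⁻¹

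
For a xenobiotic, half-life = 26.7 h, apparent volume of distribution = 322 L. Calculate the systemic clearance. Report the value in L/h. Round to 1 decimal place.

k = ln2 / t½ = 0.693147 / 26.7 = 0.02596 h⁻¹
CL = k × Vd = 0.02596 × 322 = 8.359 L/h

8.4 L/h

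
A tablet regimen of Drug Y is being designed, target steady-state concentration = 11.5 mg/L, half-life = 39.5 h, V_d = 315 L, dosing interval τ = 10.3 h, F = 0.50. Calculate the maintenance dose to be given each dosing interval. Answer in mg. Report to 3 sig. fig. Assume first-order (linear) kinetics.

1310 mg

k = ln2 / t½ = 0.693147 / 39.5 = 0.01755 h⁻¹
CL = k × Vd = 0.01755 × 315 = 5.528 L/h
At steady state, F × (Dose/τ) = Css × CL.
Dose = Css × CL × τ / F = 11.5 × 5.528 × 10.3 / 0.50 = 1310 mg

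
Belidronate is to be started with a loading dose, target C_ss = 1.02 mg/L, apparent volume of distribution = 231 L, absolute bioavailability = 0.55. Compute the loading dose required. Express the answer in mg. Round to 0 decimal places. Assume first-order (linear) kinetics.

LD = Css × Vd / F = 1.02 × 231 / 0.55 = 428.4 mg

428 mg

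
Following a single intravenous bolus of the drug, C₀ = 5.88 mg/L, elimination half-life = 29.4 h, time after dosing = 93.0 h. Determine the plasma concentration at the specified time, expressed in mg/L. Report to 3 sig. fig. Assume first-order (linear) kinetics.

k = ln2 / t½ = 0.693147 / 29.4 = 0.02358 h⁻¹
C = C₀ · e^(−k·t) = 5.880 × e^(−0.02358 × 93.0)
  = 5.880 × 0.1116 = 0.6562 mg/L

0.656 mg/L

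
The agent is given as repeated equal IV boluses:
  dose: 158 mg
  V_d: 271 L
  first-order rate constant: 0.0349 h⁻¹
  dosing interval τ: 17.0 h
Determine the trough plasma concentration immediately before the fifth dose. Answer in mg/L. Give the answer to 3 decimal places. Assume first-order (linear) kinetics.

C₀ per dose = Dose / Vd = 158 / 271 = 0.5830 mg/L
Fraction remaining after one interval: r = e^(−kτ) = e^(−0.03490 × 17.0) = 0.5525
Before dose 5, 4 doses have been given (aged 1τ, 2τ, 3τ, 4τ).
C_trough = C₀ × (r + r² + … + r^4) = C₀ × r(1−r^4)/(1−r)
        = 0.5830 × 0.5525 × (1 − 0.09318) / (1 − 0.5525) = 0.6527 mg/L

0.653 mg/L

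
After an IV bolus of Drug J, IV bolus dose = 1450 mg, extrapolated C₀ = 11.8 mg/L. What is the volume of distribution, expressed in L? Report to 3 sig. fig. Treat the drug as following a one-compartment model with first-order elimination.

123 L

Vd = Dose / C₀ = 1450 / 11.8 = 122.9 L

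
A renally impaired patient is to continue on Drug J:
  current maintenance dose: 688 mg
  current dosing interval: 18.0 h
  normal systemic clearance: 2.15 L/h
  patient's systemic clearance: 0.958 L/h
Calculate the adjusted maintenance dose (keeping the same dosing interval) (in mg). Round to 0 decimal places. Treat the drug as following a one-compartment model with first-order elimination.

To keep the same average steady-state level, dosing rate must scale with clearance.
CL ratio = 0.958 / 2.15 = 0.4456
New dose (same interval) = 688 × 0.4456 = 306.6 mg

307 mg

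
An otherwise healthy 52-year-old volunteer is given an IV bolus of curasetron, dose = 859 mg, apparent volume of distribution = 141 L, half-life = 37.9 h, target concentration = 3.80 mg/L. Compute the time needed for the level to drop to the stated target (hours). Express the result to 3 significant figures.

25.8 h

C₀ = Dose / Vd = 859.0 / 141 = 6.092 mg/L
k = ln2 / t½ = 0.693147 / 37.9 = 0.01829 h⁻¹
t = ln(C₀ / C) / k = ln(6.092 / 3.80) / 0.01829
  = ln(1.603) / 0.01829 = 0.4719 / 0.01829 = 25.80 h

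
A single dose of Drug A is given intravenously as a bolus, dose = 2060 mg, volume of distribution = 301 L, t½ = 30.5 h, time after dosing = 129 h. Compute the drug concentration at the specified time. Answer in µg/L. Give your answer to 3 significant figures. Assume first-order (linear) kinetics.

365 µg/L

C₀ = Dose / Vd = 2060 / 301 = 6.844 mg/L
k = ln2 / t½ = 0.693147 / 30.5 = 0.02273 h⁻¹
C = C₀ · e^(−k·t) = 6.844 × e^(−0.02273 × 129)
  = 6.844 × 0.05328 = 0.3646 mg/L
Convert: 0.3646 mg/L × 1000 = 364.6 µg/L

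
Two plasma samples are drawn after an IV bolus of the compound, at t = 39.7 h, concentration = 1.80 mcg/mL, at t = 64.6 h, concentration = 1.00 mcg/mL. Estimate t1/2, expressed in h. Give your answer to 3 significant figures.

k = ln(C₁/C₂) / (t₂ − t₁) = ln(1.80/1.00) / (64.6 − 39.7)
  = 0.5878 / 24.90 = 0.02361 h⁻¹
t½ = ln2 / k = 0.693147 / 0.02361 = 29.36 h

29.4 h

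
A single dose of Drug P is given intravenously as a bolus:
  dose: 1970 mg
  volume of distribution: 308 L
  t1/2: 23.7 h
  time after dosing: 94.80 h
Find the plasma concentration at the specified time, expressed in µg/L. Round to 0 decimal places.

C₀ = Dose / Vd = 1970 / 308 = 6.396 mg/L
k = ln2 / t½ = 0.693147 / 23.7 = 0.02925 h⁻¹
t / t½ = 94.80 / 23.7 = 4 half-lives
C = C₀ × (1/2)^4 = 6.396 × 0.06250 = 0.3998 mg/L
Convert: 0.3998 mg/L × 1000 = 399.8 µg/L

400 µg/L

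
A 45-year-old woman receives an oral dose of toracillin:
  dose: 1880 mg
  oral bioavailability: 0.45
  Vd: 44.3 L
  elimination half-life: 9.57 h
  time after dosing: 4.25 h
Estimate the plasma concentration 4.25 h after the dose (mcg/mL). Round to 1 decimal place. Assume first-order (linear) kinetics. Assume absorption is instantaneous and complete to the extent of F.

14.0 mcg/mL

Amount reaching circulation = F × Dose = 0.45 × 1880 = 846.0 mg
C₀ = F·Dose / Vd = 846.0 / 44.3 = 19.10 mg/L
k = ln2 / t½ = 0.693147 / 9.57 = 0.07243 h⁻¹
C = C₀ · e^(−k·t) = 19.10 × e^(−0.07243 × 4.25)
  = 19.10 × 0.7350 = 14.04 mg/L
(14.04 mg/L = 14.04 mcg/mL)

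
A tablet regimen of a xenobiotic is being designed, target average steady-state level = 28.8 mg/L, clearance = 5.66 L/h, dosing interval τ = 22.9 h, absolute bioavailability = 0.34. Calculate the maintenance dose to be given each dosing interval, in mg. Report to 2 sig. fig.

At steady state, F × (Dose/τ) = Css × CL.
Dose = Css × CL × τ / F = 28.8 × 5.660 × 22.9 / 0.34 = 10980 mg

11000 mg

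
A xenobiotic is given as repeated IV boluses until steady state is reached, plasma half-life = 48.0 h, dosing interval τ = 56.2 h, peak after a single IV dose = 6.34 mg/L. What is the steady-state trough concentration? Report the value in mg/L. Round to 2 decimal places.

5.07 mg/L

k = ln2 / t½ = 0.693147 / 48.0 = 0.01444 h⁻¹
e^(−kτ) = e^(−0.01444 × 56.2) = 0.4442
Accumulation ratio R = 1 / (1 − e^(−kτ)) = 1 / (1 − 0.4442) = 1.799
Steady-state trough = C₀ × R × e^(−kτ) = 6.34 × 1.799 × 0.4442 = 5.066 mg/L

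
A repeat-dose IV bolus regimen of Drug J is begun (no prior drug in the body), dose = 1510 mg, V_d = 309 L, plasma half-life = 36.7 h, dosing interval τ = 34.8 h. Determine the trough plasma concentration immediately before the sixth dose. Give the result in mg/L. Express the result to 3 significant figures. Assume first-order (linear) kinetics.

C₀ per dose = Dose / Vd = 1510 / 309 = 4.887 mg/L
k = ln2 / t½ = 0.693147 / 36.7 = 0.01889 h⁻¹
Fraction remaining after one interval: r = e^(−kτ) = e^(−0.01889 × 34.8) = 0.5182
Before dose 6, 5 doses have been given (aged 1τ, 2τ, 3τ, 4τ, 5τ).
C_trough = C₀ × (r + r² + … + r^5) = C₀ × r(1−r^5)/(1−r)
        = 4.887 × 0.5182 × (1 − 0.03737) / (1 − 0.5182) = 5.060 mg/L

5.06 mg/L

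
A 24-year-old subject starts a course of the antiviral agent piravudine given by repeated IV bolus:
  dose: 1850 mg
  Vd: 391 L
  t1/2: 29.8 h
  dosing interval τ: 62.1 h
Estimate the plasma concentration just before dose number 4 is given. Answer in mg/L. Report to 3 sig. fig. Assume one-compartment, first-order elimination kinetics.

C₀ per dose = Dose / Vd = 1850 / 391 = 4.731 mg/L
k = ln2 / t½ = 0.693147 / 29.8 = 0.02326 h⁻¹
Fraction remaining after one interval: r = e^(−kτ) = e^(−0.02326 × 62.1) = 0.2359
Before dose 4, 3 doses have been given (aged 1τ, 2τ, 3τ).
C_trough = C₀ × (r + r² + … + r^3) = C₀ × r(1−r^3)/(1−r)
        = 4.731 × 0.2359 × (1 − 0.01313) / (1 − 0.2359) = 1.441 mg/L

1.44 mg/L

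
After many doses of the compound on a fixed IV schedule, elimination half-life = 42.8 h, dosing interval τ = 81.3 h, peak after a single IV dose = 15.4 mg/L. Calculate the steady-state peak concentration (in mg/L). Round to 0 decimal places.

21 mg/L

k = ln2 / t½ = 0.693147 / 42.8 = 0.01620 h⁻¹
e^(−kτ) = e^(−0.01620 × 81.3) = 0.2679
Accumulation ratio R = 1 / (1 − e^(−kτ)) = 1 / (1 − 0.2679) = 1.366
Steady-state peak = C₀ × R = 15.4 × 1.366 = 21.04 mg/L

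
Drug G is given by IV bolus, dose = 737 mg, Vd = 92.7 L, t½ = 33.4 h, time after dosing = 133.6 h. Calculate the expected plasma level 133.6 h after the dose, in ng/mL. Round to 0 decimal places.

497 ng/mL

C₀ = Dose / Vd = 737.0 / 92.7 = 7.950 mg/L
k = ln2 / t½ = 0.693147 / 33.4 = 0.02075 h⁻¹
t / t½ = 133.6 / 33.4 = 4 half-lives
C = C₀ × (1/2)^4 = 7.950 × 0.06250 = 0.4969 mg/L
Convert: 0.4969 mg/L × 1000 = 496.9 ng/mL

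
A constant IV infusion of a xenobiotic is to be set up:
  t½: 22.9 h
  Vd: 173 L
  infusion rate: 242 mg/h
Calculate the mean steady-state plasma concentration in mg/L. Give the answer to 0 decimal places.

k = ln2 / t½ = 0.693147 / 22.9 = 0.03027 h⁻¹
CL = k × Vd = 0.03027 × 173 = 5.237 L/h
At steady state Css = R₀ / CL = 242 / 5.237 = 46.21 mg/L

46 mg/L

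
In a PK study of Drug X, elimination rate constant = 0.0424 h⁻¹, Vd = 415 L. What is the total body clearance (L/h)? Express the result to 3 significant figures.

17.6 L/h

CL = k × Vd = 0.0424 × 415 = 17.60 L/h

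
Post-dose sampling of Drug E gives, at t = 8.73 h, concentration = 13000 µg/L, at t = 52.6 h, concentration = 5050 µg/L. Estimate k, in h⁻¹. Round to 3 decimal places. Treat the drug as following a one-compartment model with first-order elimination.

0.022 h⁻¹

k = ln(C₁/C₂) / (t₂ − t₁) = ln(13000/5050) / (52.6 − 8.73)
  = 0.9456 / 43.87 = 0.02155 h⁻¹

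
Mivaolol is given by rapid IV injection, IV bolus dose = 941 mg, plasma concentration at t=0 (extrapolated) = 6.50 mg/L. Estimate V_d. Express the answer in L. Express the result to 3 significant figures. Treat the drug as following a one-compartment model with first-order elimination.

Vd = Dose / C₀ = 941.0 / 6.50 = 144.8 L

145 L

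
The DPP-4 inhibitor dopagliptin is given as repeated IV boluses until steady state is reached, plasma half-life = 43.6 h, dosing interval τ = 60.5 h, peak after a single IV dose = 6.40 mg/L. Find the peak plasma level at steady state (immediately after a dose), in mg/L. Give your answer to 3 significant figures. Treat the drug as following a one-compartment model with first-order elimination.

k = ln2 / t½ = 0.693147 / 43.6 = 0.01590 h⁻¹
e^(−kτ) = e^(−0.01590 × 60.5) = 0.3821
Accumulation ratio R = 1 / (1 − e^(−kτ)) = 1 / (1 − 0.3821) = 1.618
Steady-state peak = C₀ × R = 6.40 × 1.618 = 10.36 mg/L

10.4 mg/L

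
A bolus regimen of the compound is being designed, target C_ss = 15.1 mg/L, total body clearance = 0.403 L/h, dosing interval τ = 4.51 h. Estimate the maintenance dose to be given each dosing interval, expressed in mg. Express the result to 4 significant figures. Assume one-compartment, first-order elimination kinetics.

At steady state, Dose/τ = Css × CL.
Dose = Css × CL × τ = 15.1 × 0.4030 × 4.51 = 27.44 mg

27.44 mg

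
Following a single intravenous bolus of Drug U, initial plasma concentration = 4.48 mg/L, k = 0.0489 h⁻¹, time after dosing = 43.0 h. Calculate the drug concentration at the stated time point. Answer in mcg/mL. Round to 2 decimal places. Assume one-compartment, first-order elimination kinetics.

0.55 mcg/mL

C = C₀ · e^(−k·t) = 4.480 × e^(−0.04890 × 43.0)
  = 4.480 × 0.1221 = 0.5470 mg/L
(0.5470 mg/L = 0.5470 mcg/mL)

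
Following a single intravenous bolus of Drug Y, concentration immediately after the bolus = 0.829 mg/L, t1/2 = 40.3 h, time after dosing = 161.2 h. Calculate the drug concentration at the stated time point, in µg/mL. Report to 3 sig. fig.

0.0518 µg/mL

k = ln2 / t½ = 0.693147 / 40.3 = 0.01720 h⁻¹
t / t½ = 161.2 / 40.3 = 4 half-lives
C = C₀ × (1/2)^4 = 0.8290 × 0.06250 = 0.05181 mg/L
(0.05181 mg/L = 0.05181 µg/mL)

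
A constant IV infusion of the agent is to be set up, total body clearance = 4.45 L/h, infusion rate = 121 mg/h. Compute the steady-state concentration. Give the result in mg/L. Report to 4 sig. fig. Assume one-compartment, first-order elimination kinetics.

At steady state Css = R₀ / CL = 121 / 4.450 = 27.19 mg/L

27.19 mg/L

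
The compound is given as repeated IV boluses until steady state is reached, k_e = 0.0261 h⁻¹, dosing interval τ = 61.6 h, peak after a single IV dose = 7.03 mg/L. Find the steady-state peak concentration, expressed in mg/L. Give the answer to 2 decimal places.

e^(−kτ) = e^(−0.02610 × 61.6) = 0.2003
Accumulation ratio R = 1 / (1 − e^(−kτ)) = 1 / (1 − 0.2003) = 1.250
Steady-state peak = C₀ × R = 7.03 × 1.250 = 8.788 mg/L

8.79 mg/L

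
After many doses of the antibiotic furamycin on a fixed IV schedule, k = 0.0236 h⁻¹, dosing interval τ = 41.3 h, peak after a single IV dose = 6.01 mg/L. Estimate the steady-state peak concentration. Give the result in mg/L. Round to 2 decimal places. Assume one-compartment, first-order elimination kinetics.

e^(−kτ) = e^(−0.02360 × 41.3) = 0.3773
Accumulation ratio R = 1 / (1 − e^(−kτ)) = 1 / (1 − 0.3773) = 1.606
Steady-state peak = C₀ × R = 6.01 × 1.606 = 9.652 mg/L

9.65 mg/L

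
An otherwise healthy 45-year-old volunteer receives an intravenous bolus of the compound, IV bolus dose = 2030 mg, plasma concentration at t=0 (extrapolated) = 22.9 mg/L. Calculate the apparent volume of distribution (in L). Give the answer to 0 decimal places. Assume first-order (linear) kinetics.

89 L

Vd = Dose / C₀ = 2030 / 22.9 = 88.65 L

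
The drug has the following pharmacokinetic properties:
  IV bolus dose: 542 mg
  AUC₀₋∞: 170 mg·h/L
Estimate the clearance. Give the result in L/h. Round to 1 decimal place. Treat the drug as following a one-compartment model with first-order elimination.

3.2 L/h

CL = Dose / AUC = 542 / 170 = 3.188 L/h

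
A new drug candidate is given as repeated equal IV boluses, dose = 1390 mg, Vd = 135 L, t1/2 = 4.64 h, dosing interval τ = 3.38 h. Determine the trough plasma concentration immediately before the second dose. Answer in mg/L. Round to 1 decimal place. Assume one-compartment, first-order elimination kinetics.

6.2 mg/L

C₀ per dose = Dose / Vd = 1390 / 135 = 10.30 mg/L
k = ln2 / t½ = 0.693147 / 4.64 = 0.1494 h⁻¹
Fraction remaining after one interval: r = e^(−kτ) = e^(−0.1494 × 3.38) = 0.6035
Before dose 2, 1 dose has been given (aged 1τ).
C_trough = C₀ × r = 10.30 × 0.6035 = 6.216 mg/L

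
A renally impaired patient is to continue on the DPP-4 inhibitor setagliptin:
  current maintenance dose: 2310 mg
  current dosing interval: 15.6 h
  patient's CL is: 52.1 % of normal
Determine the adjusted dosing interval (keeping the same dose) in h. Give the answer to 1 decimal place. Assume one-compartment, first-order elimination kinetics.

To keep the same average steady-state level, dosing rate must scale with clearance.
CL ratio = 52.1 / 100 = 0.5210
New interval (same dose) = 15.6 / 0.5210 = 29.94 h

29.9 h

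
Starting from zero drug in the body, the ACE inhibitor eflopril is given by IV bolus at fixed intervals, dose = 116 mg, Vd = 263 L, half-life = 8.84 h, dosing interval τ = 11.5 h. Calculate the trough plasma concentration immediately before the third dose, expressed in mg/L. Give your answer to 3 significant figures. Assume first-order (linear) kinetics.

C₀ per dose = Dose / Vd = 116 / 263 = 0.4411 mg/L
k = ln2 / t½ = 0.693147 / 8.84 = 0.07841 h⁻¹
Fraction remaining after one interval: r = e^(−kτ) = e^(−0.07841 × 11.5) = 0.4059
Before dose 3, 2 doses have been given (aged 1τ, 2τ).
C_trough = C₀ × (r + r²) = 0.4411 × (0.4059 + 0.1648) = 0.2517 mg/L

0.252 mg/L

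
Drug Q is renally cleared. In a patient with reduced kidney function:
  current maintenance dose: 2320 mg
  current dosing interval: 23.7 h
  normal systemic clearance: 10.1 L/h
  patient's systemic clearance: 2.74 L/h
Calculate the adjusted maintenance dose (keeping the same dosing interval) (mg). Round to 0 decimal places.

To keep the same average steady-state level, dosing rate must scale with clearance.
CL ratio = 2.74 / 10.1 = 0.2713
New dose (same interval) = 2320 × 0.2713 = 629.4 mg

629 mg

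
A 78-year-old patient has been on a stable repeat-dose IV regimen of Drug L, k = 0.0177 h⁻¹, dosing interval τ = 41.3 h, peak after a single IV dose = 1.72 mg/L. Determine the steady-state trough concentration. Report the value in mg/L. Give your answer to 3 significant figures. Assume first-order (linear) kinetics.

e^(−kτ) = e^(−0.01770 × 41.3) = 0.4814
Accumulation ratio R = 1 / (1 − e^(−kτ)) = 1 / (1 − 0.4814) = 1.928
Steady-state trough = C₀ × R × e^(−kτ) = 1.72 × 1.928 × 0.4814 = 1.596 mg/L

1.60 mg/L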